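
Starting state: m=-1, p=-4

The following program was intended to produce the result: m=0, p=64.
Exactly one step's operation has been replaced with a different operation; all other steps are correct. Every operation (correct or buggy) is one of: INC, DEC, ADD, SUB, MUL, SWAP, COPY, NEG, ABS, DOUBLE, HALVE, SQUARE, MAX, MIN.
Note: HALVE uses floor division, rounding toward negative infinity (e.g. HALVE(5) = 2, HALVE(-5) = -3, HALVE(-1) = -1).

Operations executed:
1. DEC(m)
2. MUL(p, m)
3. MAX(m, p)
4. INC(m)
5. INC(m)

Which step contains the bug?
Step 3

Trace with buggy code:
Initial: m=-1, p=-4
After step 1: m=-2, p=-4
After step 2: m=-2, p=8
After step 3: m=8, p=8
After step 4: m=9, p=8
After step 5: m=10, p=8
Actual final m=10, p=8 ≠ expected m=0, p=64.
Step 3 is the only position where a single-operation replacement can produce the expected result.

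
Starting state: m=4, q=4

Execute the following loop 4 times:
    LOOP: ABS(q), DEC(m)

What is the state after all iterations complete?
m=0, q=4

Iteration trace:
Start: m=4, q=4
After iteration 1: m=3, q=4
After iteration 2: m=2, q=4
After iteration 3: m=1, q=4
After iteration 4: m=0, q=4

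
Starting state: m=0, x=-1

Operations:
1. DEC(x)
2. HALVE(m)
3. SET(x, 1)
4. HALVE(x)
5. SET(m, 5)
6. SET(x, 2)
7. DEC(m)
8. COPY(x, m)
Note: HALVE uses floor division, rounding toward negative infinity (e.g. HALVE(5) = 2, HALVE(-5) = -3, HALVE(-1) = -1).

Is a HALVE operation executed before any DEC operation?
No

First HALVE: step 2
First DEC: step 1
Since 2 > 1, DEC comes first.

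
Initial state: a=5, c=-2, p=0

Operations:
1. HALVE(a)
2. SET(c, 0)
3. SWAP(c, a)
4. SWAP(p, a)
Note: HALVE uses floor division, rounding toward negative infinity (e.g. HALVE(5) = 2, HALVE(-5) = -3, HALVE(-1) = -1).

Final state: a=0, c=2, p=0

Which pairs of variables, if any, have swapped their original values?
None

Comparing initial and final values:
c: -2 → 2
p: 0 → 0
a: 5 → 0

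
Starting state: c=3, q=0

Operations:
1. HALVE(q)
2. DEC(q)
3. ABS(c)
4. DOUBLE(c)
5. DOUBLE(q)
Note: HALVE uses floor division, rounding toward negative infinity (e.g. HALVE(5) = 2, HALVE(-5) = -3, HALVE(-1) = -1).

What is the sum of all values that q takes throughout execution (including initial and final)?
-5

Values of q at each step:
Initial: q = 0
After step 1: q = 0
After step 2: q = -1
After step 3: q = -1
After step 4: q = -1
After step 5: q = -2
Sum = 0 + 0 + -1 + -1 + -1 + -2 = -5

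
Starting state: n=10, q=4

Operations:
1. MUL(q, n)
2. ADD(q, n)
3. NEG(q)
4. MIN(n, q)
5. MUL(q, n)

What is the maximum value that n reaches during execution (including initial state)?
10

Values of n at each step:
Initial: n = 10 ← maximum
After step 1: n = 10
After step 2: n = 10
After step 3: n = 10
After step 4: n = -50
After step 5: n = -50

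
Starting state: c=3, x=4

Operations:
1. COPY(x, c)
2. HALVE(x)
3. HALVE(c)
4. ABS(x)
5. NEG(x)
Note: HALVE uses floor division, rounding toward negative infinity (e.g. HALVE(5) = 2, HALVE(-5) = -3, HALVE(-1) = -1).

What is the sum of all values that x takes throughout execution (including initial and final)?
9

Values of x at each step:
Initial: x = 4
After step 1: x = 3
After step 2: x = 1
After step 3: x = 1
After step 4: x = 1
After step 5: x = -1
Sum = 4 + 3 + 1 + 1 + 1 + -1 = 9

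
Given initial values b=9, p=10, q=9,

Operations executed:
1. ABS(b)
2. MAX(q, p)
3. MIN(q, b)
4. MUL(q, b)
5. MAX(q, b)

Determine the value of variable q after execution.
q = 81

Tracing execution:
Step 1: ABS(b) → q = 9
Step 2: MAX(q, p) → q = 10
Step 3: MIN(q, b) → q = 9
Step 4: MUL(q, b) → q = 81
Step 5: MAX(q, b) → q = 81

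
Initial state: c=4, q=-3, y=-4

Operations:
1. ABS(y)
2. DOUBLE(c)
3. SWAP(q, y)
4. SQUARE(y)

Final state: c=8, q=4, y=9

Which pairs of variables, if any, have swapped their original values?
None

Comparing initial and final values:
c: 4 → 8
q: -3 → 4
y: -4 → 9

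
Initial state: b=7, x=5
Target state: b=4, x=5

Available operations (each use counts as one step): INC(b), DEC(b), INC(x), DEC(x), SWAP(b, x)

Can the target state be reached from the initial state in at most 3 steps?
Yes

Path (3 steps): DEC(b) → DEC(b) → DEC(b)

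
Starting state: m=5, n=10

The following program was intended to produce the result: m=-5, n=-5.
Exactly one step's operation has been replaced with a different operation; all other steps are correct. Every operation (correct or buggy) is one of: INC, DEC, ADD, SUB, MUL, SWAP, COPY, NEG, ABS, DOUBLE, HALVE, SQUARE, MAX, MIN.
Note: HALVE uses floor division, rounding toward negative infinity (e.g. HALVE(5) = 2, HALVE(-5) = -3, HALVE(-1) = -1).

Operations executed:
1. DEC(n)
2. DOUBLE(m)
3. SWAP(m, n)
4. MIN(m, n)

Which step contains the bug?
Step 2

Trace with buggy code:
Initial: m=5, n=10
After step 1: m=5, n=9
After step 2: m=10, n=9
After step 3: m=9, n=10
After step 4: m=9, n=10
Actual final m=9, n=10 ≠ expected m=-5, n=-5.
Step 2 is the only position where a single-operation replacement can produce the expected result.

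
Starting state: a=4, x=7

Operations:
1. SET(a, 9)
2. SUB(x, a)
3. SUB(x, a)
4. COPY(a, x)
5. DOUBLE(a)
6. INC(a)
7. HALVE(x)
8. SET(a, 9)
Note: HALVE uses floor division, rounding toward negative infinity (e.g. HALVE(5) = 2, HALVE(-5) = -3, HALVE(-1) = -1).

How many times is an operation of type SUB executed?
2

Counting SUB operations:
Step 2: SUB(x, a) ← SUB
Step 3: SUB(x, a) ← SUB
Total: 2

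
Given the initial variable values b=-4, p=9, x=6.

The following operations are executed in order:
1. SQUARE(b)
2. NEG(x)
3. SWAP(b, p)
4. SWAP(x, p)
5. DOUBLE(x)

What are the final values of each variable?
{b: 9, p: -6, x: 32}

Step-by-step execution:
Initial: b=-4, p=9, x=6
After step 1 (SQUARE(b)): b=16, p=9, x=6
After step 2 (NEG(x)): b=16, p=9, x=-6
After step 3 (SWAP(b, p)): b=9, p=16, x=-6
After step 4 (SWAP(x, p)): b=9, p=-6, x=16
After step 5 (DOUBLE(x)): b=9, p=-6, x=32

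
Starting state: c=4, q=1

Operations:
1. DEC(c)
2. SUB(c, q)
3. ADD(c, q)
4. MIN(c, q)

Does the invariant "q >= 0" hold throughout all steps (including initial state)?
Yes

The invariant holds at every step.

State at each step:
Initial: c=4, q=1
After step 1: c=3, q=1
After step 2: c=2, q=1
After step 3: c=3, q=1
After step 4: c=1, q=1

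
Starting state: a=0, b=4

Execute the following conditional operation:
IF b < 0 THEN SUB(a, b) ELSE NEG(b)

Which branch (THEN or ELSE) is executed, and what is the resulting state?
Branch: ELSE, Final state: a=0, b=-4

Evaluating condition: b < 0
b = 4
Condition is False, so ELSE branch executes
After NEG(b): a=0, b=-4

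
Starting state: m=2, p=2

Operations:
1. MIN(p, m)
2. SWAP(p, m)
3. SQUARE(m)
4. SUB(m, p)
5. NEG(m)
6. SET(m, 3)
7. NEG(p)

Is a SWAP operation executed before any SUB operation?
Yes

First SWAP: step 2
First SUB: step 4
Since 2 < 4, SWAP comes first.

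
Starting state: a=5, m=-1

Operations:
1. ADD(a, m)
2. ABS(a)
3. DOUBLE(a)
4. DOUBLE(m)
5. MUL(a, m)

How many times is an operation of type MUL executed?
1

Counting MUL operations:
Step 5: MUL(a, m) ← MUL
Total: 1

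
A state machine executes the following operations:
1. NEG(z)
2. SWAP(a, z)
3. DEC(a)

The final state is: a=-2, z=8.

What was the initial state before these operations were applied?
a=8, z=1

Working backwards:
Final state: a=-2, z=8
Before step 3 (DEC(a)): a=-1, z=8
Before step 2 (SWAP(a, z)): a=8, z=-1
Before step 1 (NEG(z)): a=8, z=1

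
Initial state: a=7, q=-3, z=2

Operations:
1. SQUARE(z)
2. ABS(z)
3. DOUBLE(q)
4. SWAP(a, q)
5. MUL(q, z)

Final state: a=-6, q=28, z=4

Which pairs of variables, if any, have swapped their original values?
None

Comparing initial and final values:
z: 2 → 4
a: 7 → -6
q: -3 → 28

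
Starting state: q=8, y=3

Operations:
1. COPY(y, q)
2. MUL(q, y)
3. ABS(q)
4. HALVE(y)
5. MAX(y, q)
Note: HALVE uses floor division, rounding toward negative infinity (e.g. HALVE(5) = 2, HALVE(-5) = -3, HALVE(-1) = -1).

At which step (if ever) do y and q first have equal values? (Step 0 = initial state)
Step 1

y and q first become equal after step 1.

Comparing values at each step:
Initial: y=3, q=8
After step 1: y=8, q=8 ← equal!
After step 2: y=8, q=64
After step 3: y=8, q=64
After step 4: y=4, q=64
After step 5: y=64, q=64 ← equal!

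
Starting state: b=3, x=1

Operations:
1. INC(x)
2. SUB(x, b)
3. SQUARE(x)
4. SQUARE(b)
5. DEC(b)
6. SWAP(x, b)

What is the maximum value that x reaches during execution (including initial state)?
8

Values of x at each step:
Initial: x = 1
After step 1: x = 2
After step 2: x = -1
After step 3: x = 1
After step 4: x = 1
After step 5: x = 1
After step 6: x = 8 ← maximum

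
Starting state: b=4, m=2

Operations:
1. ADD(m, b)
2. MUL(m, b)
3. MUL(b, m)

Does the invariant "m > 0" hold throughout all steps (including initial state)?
Yes

The invariant holds at every step.

State at each step:
Initial: b=4, m=2
After step 1: b=4, m=6
After step 2: b=4, m=24
After step 3: b=96, m=24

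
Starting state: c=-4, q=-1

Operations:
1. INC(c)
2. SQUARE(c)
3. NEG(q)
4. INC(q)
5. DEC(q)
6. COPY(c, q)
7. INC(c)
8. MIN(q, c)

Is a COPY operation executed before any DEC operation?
No

First COPY: step 6
First DEC: step 5
Since 6 > 5, DEC comes first.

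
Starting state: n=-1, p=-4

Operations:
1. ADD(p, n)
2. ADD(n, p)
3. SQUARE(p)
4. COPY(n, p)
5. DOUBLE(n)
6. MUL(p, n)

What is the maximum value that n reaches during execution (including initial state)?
50

Values of n at each step:
Initial: n = -1
After step 1: n = -1
After step 2: n = -6
After step 3: n = -6
After step 4: n = 25
After step 5: n = 50 ← maximum
After step 6: n = 50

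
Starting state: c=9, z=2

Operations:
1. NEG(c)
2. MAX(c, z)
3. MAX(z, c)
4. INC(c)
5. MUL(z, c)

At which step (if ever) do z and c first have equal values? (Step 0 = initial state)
Step 2

z and c first become equal after step 2.

Comparing values at each step:
Initial: z=2, c=9
After step 1: z=2, c=-9
After step 2: z=2, c=2 ← equal!
After step 3: z=2, c=2 ← equal!
After step 4: z=2, c=3
After step 5: z=6, c=3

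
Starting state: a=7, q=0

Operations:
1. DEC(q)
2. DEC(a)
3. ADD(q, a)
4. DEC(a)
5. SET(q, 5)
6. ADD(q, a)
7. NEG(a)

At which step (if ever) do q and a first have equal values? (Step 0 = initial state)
Step 4

q and a first become equal after step 4.

Comparing values at each step:
Initial: q=0, a=7
After step 1: q=-1, a=7
After step 2: q=-1, a=6
After step 3: q=5, a=6
After step 4: q=5, a=5 ← equal!
After step 5: q=5, a=5 ← equal!
After step 6: q=10, a=5
After step 7: q=10, a=-5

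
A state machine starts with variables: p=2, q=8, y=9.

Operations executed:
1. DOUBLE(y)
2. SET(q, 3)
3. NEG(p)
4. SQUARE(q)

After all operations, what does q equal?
q = 9

Tracing execution:
Step 1: DOUBLE(y) → q = 8
Step 2: SET(q, 3) → q = 3
Step 3: NEG(p) → q = 3
Step 4: SQUARE(q) → q = 9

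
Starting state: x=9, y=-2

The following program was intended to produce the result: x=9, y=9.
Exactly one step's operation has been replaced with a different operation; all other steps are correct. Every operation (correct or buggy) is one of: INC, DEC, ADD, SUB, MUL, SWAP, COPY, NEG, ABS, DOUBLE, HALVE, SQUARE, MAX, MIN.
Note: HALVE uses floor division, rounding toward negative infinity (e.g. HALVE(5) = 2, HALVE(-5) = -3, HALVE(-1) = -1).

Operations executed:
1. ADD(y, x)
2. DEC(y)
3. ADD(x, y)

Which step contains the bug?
Step 3

Trace with buggy code:
Initial: x=9, y=-2
After step 1: x=9, y=7
After step 2: x=9, y=6
After step 3: x=15, y=6
Actual final x=15, y=6 ≠ expected x=9, y=9.
Step 3 is the only position where a single-operation replacement can produce the expected result.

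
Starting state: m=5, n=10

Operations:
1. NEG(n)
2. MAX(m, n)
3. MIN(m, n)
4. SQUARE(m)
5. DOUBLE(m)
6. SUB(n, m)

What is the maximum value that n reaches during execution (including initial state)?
10

Values of n at each step:
Initial: n = 10 ← maximum
After step 1: n = -10
After step 2: n = -10
After step 3: n = -10
After step 4: n = -10
After step 5: n = -10
After step 6: n = -210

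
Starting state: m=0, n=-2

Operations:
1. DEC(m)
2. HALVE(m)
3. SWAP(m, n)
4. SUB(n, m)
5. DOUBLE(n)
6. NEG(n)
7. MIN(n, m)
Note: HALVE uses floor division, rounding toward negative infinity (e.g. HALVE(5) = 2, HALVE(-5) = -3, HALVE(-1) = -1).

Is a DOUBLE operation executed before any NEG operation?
Yes

First DOUBLE: step 5
First NEG: step 6
Since 5 < 6, DOUBLE comes first.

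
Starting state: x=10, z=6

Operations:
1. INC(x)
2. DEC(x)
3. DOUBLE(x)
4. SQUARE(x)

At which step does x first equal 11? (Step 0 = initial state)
Step 1

Tracing x:
Initial: x = 10
After step 1: x = 11 ← first occurrence
After step 2: x = 10
After step 3: x = 20
After step 4: x = 400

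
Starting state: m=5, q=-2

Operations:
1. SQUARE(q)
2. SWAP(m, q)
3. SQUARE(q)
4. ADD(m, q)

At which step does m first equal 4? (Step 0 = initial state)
Step 2

Tracing m:
Initial: m = 5
After step 1: m = 5
After step 2: m = 4 ← first occurrence
After step 3: m = 4
After step 4: m = 29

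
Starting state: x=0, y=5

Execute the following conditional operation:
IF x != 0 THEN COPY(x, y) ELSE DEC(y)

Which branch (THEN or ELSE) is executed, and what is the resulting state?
Branch: ELSE, Final state: x=0, y=4

Evaluating condition: x != 0
x = 0
Condition is False, so ELSE branch executes
After DEC(y): x=0, y=4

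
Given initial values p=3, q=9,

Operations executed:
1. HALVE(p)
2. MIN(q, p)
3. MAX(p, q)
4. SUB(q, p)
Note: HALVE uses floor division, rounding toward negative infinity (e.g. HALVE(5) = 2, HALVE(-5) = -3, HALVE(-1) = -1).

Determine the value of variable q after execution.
q = 0

Tracing execution:
Step 1: HALVE(p) → q = 9
Step 2: MIN(q, p) → q = 1
Step 3: MAX(p, q) → q = 1
Step 4: SUB(q, p) → q = 0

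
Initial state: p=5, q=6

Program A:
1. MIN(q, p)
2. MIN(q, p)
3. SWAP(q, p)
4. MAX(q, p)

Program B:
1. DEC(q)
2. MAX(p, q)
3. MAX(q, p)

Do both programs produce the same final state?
Yes

Program A final state: p=5, q=5
Program B final state: p=5, q=5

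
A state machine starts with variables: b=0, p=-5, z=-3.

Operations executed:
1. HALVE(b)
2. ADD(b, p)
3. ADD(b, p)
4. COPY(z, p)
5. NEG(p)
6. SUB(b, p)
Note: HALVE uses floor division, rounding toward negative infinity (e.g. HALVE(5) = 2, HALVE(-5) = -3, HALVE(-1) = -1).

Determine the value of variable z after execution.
z = -5

Tracing execution:
Step 1: HALVE(b) → z = -3
Step 2: ADD(b, p) → z = -3
Step 3: ADD(b, p) → z = -3
Step 4: COPY(z, p) → z = -5
Step 5: NEG(p) → z = -5
Step 6: SUB(b, p) → z = -5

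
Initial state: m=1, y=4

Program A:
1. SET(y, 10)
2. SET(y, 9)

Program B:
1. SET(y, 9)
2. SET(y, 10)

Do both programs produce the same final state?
No

Program A final state: m=1, y=9
Program B final state: m=1, y=10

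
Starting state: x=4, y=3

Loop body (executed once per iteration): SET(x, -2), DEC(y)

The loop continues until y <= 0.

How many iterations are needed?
3

Tracing iterations:
Initial: x=4, y=3
After iteration 1: x=-2, y=2
After iteration 2: x=-2, y=1
After iteration 3: x=-2, y=0
y <= 0 now holds, so the loop exits after 3 iterations.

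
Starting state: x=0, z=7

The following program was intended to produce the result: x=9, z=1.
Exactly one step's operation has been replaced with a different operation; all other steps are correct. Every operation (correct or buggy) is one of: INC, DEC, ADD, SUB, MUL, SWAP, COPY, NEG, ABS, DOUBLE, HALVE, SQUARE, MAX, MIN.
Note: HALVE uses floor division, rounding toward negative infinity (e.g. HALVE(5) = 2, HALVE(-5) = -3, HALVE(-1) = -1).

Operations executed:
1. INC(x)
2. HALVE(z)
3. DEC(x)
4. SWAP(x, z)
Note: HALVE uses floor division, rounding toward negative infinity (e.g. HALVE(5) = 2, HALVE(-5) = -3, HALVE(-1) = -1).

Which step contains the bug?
Step 3

Trace with buggy code:
Initial: x=0, z=7
After step 1: x=1, z=7
After step 2: x=1, z=3
After step 3: x=0, z=3
After step 4: x=3, z=0
Actual final x=3, z=0 ≠ expected x=9, z=1.
Step 3 is the only position where a single-operation replacement can produce the expected result.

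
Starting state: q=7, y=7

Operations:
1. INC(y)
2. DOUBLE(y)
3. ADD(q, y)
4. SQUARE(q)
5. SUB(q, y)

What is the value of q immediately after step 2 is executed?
q = 7

Tracing q through execution:
Initial: q = 7
After step 1 (INC(y)): q = 7
After step 2 (DOUBLE(y)): q = 7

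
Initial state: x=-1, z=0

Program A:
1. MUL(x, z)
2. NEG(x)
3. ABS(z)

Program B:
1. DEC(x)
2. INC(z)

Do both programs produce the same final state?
No

Program A final state: x=0, z=0
Program B final state: x=-2, z=1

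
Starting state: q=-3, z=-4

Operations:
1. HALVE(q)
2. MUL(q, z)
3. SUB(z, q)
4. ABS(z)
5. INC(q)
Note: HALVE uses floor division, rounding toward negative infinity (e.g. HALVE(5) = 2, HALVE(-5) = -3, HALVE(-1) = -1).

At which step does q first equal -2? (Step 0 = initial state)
Step 1

Tracing q:
Initial: q = -3
After step 1: q = -2 ← first occurrence
After step 2: q = 8
After step 3: q = 8
After step 4: q = 8
After step 5: q = 9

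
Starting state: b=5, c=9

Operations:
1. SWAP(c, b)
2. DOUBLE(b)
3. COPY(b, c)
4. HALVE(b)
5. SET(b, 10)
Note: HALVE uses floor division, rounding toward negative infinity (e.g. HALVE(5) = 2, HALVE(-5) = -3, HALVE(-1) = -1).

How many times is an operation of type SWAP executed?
1

Counting SWAP operations:
Step 1: SWAP(c, b) ← SWAP
Total: 1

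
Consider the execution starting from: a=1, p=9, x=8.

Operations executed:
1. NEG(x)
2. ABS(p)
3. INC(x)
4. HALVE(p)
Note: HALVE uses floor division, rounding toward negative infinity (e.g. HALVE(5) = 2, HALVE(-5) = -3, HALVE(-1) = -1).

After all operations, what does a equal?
a = 1

Tracing execution:
Step 1: NEG(x) → a = 1
Step 2: ABS(p) → a = 1
Step 3: INC(x) → a = 1
Step 4: HALVE(p) → a = 1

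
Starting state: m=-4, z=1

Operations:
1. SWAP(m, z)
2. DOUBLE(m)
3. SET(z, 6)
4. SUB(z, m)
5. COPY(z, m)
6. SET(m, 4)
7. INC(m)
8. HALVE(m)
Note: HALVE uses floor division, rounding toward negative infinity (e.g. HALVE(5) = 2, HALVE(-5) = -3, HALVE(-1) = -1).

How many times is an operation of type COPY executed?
1

Counting COPY operations:
Step 5: COPY(z, m) ← COPY
Total: 1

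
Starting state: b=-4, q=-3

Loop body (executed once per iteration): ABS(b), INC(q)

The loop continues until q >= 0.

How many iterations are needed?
3

Tracing iterations:
Initial: b=-4, q=-3
After iteration 1: b=4, q=-2
After iteration 2: b=4, q=-1
After iteration 3: b=4, q=0
q >= 0 now holds, so the loop exits after 3 iterations.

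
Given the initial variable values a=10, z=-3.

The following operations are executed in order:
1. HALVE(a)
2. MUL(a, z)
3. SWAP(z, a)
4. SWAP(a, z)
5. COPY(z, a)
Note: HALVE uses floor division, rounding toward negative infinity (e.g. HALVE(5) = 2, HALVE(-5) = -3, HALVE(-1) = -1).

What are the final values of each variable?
{a: -15, z: -15}

Step-by-step execution:
Initial: a=10, z=-3
After step 1 (HALVE(a)): a=5, z=-3
After step 2 (MUL(a, z)): a=-15, z=-3
After step 3 (SWAP(z, a)): a=-3, z=-15
After step 4 (SWAP(a, z)): a=-15, z=-3
After step 5 (COPY(z, a)): a=-15, z=-15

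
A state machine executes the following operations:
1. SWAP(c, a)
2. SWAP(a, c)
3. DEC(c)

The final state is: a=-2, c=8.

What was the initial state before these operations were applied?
a=-2, c=9

Working backwards:
Final state: a=-2, c=8
Before step 3 (DEC(c)): a=-2, c=9
Before step 2 (SWAP(a, c)): a=9, c=-2
Before step 1 (SWAP(c, a)): a=-2, c=9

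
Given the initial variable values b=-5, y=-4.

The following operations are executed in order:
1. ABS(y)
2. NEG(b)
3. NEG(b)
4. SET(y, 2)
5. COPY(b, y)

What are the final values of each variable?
{b: 2, y: 2}

Step-by-step execution:
Initial: b=-5, y=-4
After step 1 (ABS(y)): b=-5, y=4
After step 2 (NEG(b)): b=5, y=4
After step 3 (NEG(b)): b=-5, y=4
After step 4 (SET(y, 2)): b=-5, y=2
After step 5 (COPY(b, y)): b=2, y=2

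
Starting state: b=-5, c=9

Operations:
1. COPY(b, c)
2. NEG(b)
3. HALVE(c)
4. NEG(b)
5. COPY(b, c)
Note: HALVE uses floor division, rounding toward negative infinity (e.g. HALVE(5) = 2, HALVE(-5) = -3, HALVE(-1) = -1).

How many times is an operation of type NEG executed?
2

Counting NEG operations:
Step 2: NEG(b) ← NEG
Step 4: NEG(b) ← NEG
Total: 2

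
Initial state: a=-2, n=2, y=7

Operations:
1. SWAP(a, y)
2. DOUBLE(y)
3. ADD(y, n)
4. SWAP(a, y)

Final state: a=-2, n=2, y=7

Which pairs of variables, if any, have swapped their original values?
None

Comparing initial and final values:
a: -2 → -2
n: 2 → 2
y: 7 → 7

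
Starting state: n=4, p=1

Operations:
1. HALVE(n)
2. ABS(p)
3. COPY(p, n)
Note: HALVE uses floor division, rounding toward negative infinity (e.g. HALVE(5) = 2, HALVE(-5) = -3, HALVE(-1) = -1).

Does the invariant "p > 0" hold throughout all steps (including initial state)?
Yes

The invariant holds at every step.

State at each step:
Initial: n=4, p=1
After step 1: n=2, p=1
After step 2: n=2, p=1
After step 3: n=2, p=2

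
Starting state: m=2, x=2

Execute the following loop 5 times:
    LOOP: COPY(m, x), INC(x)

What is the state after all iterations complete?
m=6, x=7

Iteration trace:
Start: m=2, x=2
After iteration 1: m=2, x=3
After iteration 2: m=3, x=4
After iteration 3: m=4, x=5
After iteration 4: m=5, x=6
After iteration 5: m=6, x=7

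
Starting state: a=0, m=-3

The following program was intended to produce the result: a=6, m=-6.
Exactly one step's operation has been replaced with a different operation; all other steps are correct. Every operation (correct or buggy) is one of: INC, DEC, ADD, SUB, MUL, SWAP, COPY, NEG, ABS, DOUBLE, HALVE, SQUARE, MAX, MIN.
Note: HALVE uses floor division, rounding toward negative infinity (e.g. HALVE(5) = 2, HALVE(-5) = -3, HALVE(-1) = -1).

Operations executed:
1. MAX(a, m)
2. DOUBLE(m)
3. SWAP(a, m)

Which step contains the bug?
Step 3

Trace with buggy code:
Initial: a=0, m=-3
After step 1: a=0, m=-3
After step 2: a=0, m=-6
After step 3: a=-6, m=0
Actual final a=-6, m=0 ≠ expected a=6, m=-6.
Step 3 is the only position where a single-operation replacement can produce the expected result.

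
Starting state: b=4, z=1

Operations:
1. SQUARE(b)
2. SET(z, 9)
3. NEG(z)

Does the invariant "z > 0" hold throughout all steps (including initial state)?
No, violated after step 3

The invariant is violated after step 3.

State at each step:
Initial: b=4, z=1
After step 1: b=16, z=1
After step 2: b=16, z=9
After step 3: b=16, z=-9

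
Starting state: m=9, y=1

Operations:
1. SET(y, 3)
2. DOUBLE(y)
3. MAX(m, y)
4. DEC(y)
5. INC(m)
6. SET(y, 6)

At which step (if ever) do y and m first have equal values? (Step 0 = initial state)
Never

y and m never become equal during execution.

Comparing values at each step:
Initial: y=1, m=9
After step 1: y=3, m=9
After step 2: y=6, m=9
After step 3: y=6, m=9
After step 4: y=5, m=9
After step 5: y=5, m=10
After step 6: y=6, m=10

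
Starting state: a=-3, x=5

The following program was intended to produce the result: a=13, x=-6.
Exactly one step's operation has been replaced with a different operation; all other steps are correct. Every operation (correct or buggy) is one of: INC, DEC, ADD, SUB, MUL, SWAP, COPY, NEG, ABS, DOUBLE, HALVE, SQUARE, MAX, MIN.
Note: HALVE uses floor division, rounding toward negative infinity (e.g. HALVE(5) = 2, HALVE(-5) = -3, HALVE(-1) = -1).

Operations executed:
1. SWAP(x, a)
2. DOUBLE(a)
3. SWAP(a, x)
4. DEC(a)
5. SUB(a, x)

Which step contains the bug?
Step 1

Trace with buggy code:
Initial: a=-3, x=5
After step 1: a=5, x=-3
After step 2: a=10, x=-3
After step 3: a=-3, x=10
After step 4: a=-4, x=10
After step 5: a=-14, x=10
Actual final a=-14, x=10 ≠ expected a=13, x=-6.
Step 1 is the only position where a single-operation replacement can produce the expected result.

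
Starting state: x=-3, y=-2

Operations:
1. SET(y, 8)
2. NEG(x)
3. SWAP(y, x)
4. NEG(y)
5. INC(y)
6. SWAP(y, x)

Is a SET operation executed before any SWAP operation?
Yes

First SET: step 1
First SWAP: step 3
Since 1 < 3, SET comes first.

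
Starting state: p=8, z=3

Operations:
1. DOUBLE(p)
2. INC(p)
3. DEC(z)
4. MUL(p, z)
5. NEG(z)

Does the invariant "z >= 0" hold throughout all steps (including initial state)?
No, violated after step 5

The invariant is violated after step 5.

State at each step:
Initial: p=8, z=3
After step 1: p=16, z=3
After step 2: p=17, z=3
After step 3: p=17, z=2
After step 4: p=34, z=2
After step 5: p=34, z=-2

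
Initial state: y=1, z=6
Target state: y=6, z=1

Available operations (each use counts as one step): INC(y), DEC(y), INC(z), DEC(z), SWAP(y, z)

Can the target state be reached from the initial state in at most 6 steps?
Yes

Path (1 step): SWAP(y, z)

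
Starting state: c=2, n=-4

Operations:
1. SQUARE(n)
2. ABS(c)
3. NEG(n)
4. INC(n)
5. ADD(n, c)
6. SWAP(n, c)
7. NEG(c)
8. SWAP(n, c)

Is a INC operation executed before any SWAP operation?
Yes

First INC: step 4
First SWAP: step 6
Since 4 < 6, INC comes first.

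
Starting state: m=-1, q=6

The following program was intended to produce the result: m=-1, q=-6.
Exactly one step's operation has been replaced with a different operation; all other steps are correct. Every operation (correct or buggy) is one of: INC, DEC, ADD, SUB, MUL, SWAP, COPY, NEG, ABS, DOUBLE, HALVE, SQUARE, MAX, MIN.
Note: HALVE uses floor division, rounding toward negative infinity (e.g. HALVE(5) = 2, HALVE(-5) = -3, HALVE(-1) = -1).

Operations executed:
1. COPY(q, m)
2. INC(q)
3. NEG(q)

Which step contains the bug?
Step 1

Trace with buggy code:
Initial: m=-1, q=6
After step 1: m=-1, q=-1
After step 2: m=-1, q=0
After step 3: m=-1, q=0
Actual final m=-1, q=0 ≠ expected m=-1, q=-6.
Step 1 is the only position where a single-operation replacement can produce the expected result.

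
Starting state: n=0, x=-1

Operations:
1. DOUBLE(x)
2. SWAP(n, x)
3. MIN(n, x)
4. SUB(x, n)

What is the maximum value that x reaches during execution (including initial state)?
2

Values of x at each step:
Initial: x = -1
After step 1: x = -2
After step 2: x = 0
After step 3: x = 0
After step 4: x = 2 ← maximum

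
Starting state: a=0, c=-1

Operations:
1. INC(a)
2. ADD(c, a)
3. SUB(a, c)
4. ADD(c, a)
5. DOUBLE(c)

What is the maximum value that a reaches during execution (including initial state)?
1

Values of a at each step:
Initial: a = 0
After step 1: a = 1 ← maximum
After step 2: a = 1
After step 3: a = 1
After step 4: a = 1
After step 5: a = 1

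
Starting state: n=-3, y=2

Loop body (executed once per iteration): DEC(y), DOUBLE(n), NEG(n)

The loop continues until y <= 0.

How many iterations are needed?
2

Tracing iterations:
Initial: n=-3, y=2
After iteration 1: n=6, y=1
After iteration 2: n=-12, y=0
y <= 0 now holds, so the loop exits after 2 iterations.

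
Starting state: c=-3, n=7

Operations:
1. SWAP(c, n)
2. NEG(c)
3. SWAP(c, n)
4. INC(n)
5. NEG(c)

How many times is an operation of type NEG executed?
2

Counting NEG operations:
Step 2: NEG(c) ← NEG
Step 5: NEG(c) ← NEG
Total: 2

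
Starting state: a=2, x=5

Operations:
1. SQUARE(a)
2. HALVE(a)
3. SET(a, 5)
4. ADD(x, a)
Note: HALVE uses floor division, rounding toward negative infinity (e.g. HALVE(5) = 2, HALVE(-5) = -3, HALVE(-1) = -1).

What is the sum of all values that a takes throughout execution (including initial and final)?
18

Values of a at each step:
Initial: a = 2
After step 1: a = 4
After step 2: a = 2
After step 3: a = 5
After step 4: a = 5
Sum = 2 + 4 + 2 + 5 + 5 = 18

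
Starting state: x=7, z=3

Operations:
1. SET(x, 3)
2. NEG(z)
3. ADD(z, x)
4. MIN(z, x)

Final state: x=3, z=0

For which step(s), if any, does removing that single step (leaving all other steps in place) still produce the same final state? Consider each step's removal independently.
Step(s) 4

Testing removal of each single step:
Without step 1: final = x=7, z=4 (different)
Without step 2: final = x=3, z=3 (different)
Without step 3: final = x=3, z=-3 (different)
Without step 4: final = x=3, z=0 (same)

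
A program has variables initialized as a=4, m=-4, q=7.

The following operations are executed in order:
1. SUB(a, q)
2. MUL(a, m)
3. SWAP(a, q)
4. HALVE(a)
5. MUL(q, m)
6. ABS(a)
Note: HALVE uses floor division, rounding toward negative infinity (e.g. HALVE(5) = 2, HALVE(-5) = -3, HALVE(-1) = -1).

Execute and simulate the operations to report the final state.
{a: 3, m: -4, q: -48}

Step-by-step execution:
Initial: a=4, m=-4, q=7
After step 1 (SUB(a, q)): a=-3, m=-4, q=7
After step 2 (MUL(a, m)): a=12, m=-4, q=7
After step 3 (SWAP(a, q)): a=7, m=-4, q=12
After step 4 (HALVE(a)): a=3, m=-4, q=12
After step 5 (MUL(q, m)): a=3, m=-4, q=-48
After step 6 (ABS(a)): a=3, m=-4, q=-48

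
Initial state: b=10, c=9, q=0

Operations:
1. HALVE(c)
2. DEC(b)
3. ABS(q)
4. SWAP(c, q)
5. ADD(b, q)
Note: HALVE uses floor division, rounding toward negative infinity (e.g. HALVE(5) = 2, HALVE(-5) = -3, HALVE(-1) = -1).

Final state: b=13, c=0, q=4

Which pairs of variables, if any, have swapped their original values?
None

Comparing initial and final values:
q: 0 → 4
c: 9 → 0
b: 10 → 13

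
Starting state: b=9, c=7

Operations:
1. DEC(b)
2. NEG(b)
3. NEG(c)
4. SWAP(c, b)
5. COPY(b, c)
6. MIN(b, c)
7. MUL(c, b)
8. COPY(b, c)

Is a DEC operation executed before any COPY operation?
Yes

First DEC: step 1
First COPY: step 5
Since 1 < 5, DEC comes first.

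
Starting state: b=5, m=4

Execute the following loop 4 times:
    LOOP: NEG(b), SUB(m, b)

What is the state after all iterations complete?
b=5, m=4

Iteration trace:
Start: b=5, m=4
After iteration 1: b=-5, m=9
After iteration 2: b=5, m=4
After iteration 3: b=-5, m=9
After iteration 4: b=5, m=4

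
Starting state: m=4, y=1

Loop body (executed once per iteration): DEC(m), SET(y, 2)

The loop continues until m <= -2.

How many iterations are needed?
6

Tracing iterations:
Initial: m=4, y=1
After iteration 1: m=3, y=2
After iteration 2: m=2, y=2
After iteration 3: m=1, y=2
After iteration 4: m=0, y=2
After iteration 5: m=-1, y=2
After iteration 6: m=-2, y=2
m <= -2 now holds, so the loop exits after 6 iterations.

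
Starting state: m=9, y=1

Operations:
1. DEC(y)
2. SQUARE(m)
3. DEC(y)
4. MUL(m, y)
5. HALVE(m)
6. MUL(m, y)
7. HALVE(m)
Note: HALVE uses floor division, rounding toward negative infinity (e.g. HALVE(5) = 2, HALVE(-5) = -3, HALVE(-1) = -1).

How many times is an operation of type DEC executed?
2

Counting DEC operations:
Step 1: DEC(y) ← DEC
Step 3: DEC(y) ← DEC
Total: 2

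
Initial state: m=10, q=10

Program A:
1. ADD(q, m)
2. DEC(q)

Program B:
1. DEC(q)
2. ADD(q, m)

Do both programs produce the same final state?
Yes

Program A final state: m=10, q=19
Program B final state: m=10, q=19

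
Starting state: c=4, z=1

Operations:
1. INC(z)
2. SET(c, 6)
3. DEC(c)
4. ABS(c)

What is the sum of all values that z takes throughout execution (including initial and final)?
9

Values of z at each step:
Initial: z = 1
After step 1: z = 2
After step 2: z = 2
After step 3: z = 2
After step 4: z = 2
Sum = 1 + 2 + 2 + 2 + 2 = 9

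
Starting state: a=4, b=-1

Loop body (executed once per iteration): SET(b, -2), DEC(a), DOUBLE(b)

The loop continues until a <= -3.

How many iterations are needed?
7

Tracing iterations:
Initial: a=4, b=-1
After iteration 1: a=3, b=-4
After iteration 2: a=2, b=-4
After iteration 3: a=1, b=-4
After iteration 4: a=0, b=-4
After iteration 5: a=-1, b=-4
After iteration 6: a=-2, b=-4
After iteration 7: a=-3, b=-4
a <= -3 now holds, so the loop exits after 7 iterations.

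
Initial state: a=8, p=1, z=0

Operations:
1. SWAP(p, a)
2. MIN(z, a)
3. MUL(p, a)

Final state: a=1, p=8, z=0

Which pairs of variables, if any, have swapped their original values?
(a, p)

Comparing initial and final values:
a: 8 → 1
p: 1 → 8
z: 0 → 0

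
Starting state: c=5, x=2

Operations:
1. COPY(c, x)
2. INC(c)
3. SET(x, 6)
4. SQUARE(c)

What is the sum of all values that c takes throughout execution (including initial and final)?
22

Values of c at each step:
Initial: c = 5
After step 1: c = 2
After step 2: c = 3
After step 3: c = 3
After step 4: c = 9
Sum = 5 + 2 + 3 + 3 + 9 = 22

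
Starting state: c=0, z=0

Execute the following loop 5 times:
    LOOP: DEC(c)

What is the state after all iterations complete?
c=-5, z=0

Iteration trace:
Start: c=0, z=0
After iteration 1: c=-1, z=0
After iteration 2: c=-2, z=0
After iteration 3: c=-3, z=0
After iteration 4: c=-4, z=0
After iteration 5: c=-5, z=0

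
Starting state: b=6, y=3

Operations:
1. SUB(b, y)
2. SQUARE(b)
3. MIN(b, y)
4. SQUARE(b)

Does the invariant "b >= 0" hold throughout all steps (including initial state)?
Yes

The invariant holds at every step.

State at each step:
Initial: b=6, y=3
After step 1: b=3, y=3
After step 2: b=9, y=3
After step 3: b=3, y=3
After step 4: b=9, y=3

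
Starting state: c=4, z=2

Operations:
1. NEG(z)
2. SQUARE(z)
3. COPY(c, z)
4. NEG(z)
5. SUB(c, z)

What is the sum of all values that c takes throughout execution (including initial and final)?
28

Values of c at each step:
Initial: c = 4
After step 1: c = 4
After step 2: c = 4
After step 3: c = 4
After step 4: c = 4
After step 5: c = 8
Sum = 4 + 4 + 4 + 4 + 4 + 8 = 28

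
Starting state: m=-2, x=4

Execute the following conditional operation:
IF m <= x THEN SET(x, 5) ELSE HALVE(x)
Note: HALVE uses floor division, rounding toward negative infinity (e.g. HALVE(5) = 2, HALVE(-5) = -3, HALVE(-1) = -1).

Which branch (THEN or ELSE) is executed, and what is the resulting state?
Branch: THEN, Final state: m=-2, x=5

Evaluating condition: m <= x
m = -2, x = 4
Condition is True, so THEN branch executes
After SET(x, 5): m=-2, x=5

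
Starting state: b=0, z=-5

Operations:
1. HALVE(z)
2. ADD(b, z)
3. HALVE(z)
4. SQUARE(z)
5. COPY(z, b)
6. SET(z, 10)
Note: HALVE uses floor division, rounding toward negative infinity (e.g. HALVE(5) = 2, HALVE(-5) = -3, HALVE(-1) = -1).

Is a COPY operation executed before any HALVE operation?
No

First COPY: step 5
First HALVE: step 1
Since 5 > 1, HALVE comes first.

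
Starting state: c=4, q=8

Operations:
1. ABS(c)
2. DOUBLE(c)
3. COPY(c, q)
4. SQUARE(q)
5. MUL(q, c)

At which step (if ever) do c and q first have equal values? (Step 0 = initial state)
Step 2

c and q first become equal after step 2.

Comparing values at each step:
Initial: c=4, q=8
After step 1: c=4, q=8
After step 2: c=8, q=8 ← equal!
After step 3: c=8, q=8 ← equal!
After step 4: c=8, q=64
After step 5: c=8, q=512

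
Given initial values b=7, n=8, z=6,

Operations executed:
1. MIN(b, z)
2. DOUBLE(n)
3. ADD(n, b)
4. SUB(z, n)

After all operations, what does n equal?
n = 22

Tracing execution:
Step 1: MIN(b, z) → n = 8
Step 2: DOUBLE(n) → n = 16
Step 3: ADD(n, b) → n = 22
Step 4: SUB(z, n) → n = 22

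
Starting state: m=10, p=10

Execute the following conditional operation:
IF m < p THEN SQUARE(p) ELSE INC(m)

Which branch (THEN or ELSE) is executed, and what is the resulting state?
Branch: ELSE, Final state: m=11, p=10

Evaluating condition: m < p
m = 10, p = 10
Condition is False, so ELSE branch executes
After INC(m): m=11, p=10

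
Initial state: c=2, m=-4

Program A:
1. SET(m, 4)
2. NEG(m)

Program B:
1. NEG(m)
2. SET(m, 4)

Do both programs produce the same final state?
No

Program A final state: c=2, m=-4
Program B final state: c=2, m=4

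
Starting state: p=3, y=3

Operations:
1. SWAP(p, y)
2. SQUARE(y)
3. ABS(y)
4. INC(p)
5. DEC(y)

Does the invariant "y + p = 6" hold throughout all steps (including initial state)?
No, violated after step 2

The invariant is violated after step 2.

State at each step:
Initial: p=3, y=3
After step 1: p=3, y=3
After step 2: p=3, y=9
After step 3: p=3, y=9
After step 4: p=4, y=9
After step 5: p=4, y=8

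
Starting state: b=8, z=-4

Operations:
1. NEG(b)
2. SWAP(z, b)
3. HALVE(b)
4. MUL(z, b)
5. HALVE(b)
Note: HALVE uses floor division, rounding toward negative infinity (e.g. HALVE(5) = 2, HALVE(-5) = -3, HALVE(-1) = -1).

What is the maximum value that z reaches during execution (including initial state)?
16

Values of z at each step:
Initial: z = -4
After step 1: z = -4
After step 2: z = -8
After step 3: z = -8
After step 4: z = 16 ← maximum
After step 5: z = 16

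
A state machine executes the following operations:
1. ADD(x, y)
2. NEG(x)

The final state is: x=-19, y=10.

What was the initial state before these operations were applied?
x=9, y=10

Working backwards:
Final state: x=-19, y=10
Before step 2 (NEG(x)): x=19, y=10
Before step 1 (ADD(x, y)): x=9, y=10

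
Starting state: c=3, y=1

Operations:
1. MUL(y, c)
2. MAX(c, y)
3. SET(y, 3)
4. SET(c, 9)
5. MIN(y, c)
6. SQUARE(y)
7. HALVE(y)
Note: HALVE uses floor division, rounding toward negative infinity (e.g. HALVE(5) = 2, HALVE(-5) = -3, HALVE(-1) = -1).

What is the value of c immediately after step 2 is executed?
c = 3

Tracing c through execution:
Initial: c = 3
After step 1 (MUL(y, c)): c = 3
After step 2 (MAX(c, y)): c = 3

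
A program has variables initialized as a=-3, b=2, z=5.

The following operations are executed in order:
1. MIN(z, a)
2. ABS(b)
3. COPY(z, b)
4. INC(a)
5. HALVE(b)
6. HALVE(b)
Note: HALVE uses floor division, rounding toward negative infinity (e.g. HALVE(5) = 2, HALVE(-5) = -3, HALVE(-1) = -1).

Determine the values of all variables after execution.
{a: -2, b: 0, z: 2}

Step-by-step execution:
Initial: a=-3, b=2, z=5
After step 1 (MIN(z, a)): a=-3, b=2, z=-3
After step 2 (ABS(b)): a=-3, b=2, z=-3
After step 3 (COPY(z, b)): a=-3, b=2, z=2
After step 4 (INC(a)): a=-2, b=2, z=2
After step 5 (HALVE(b)): a=-2, b=1, z=2
After step 6 (HALVE(b)): a=-2, b=0, z=2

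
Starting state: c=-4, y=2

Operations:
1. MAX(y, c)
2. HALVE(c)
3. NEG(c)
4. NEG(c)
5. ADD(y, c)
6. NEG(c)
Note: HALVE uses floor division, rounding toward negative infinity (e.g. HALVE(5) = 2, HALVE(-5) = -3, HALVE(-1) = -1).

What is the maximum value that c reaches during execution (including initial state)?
2

Values of c at each step:
Initial: c = -4
After step 1: c = -4
After step 2: c = -2
After step 3: c = 2 ← maximum
After step 4: c = -2
After step 5: c = -2
After step 6: c = 2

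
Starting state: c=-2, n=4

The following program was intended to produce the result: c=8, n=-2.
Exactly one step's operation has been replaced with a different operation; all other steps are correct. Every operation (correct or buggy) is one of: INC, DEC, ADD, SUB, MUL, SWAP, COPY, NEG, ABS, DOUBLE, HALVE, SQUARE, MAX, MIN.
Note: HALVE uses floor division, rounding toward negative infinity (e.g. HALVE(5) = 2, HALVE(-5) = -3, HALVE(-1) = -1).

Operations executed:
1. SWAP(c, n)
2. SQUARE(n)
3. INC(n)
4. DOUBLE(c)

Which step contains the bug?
Step 2

Trace with buggy code:
Initial: c=-2, n=4
After step 1: c=4, n=-2
After step 2: c=4, n=4
After step 3: c=4, n=5
After step 4: c=8, n=5
Actual final c=8, n=5 ≠ expected c=8, n=-2.
Step 2 is the only position where a single-operation replacement can produce the expected result.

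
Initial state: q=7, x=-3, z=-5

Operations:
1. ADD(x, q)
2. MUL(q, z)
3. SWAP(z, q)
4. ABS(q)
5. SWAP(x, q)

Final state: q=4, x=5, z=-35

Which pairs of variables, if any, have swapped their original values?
None

Comparing initial and final values:
z: -5 → -35
q: 7 → 4
x: -3 → 5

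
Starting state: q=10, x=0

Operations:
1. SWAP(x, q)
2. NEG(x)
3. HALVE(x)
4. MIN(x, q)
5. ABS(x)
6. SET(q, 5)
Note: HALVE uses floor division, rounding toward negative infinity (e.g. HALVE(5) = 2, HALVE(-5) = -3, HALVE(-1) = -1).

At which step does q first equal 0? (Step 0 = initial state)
Step 1

Tracing q:
Initial: q = 10
After step 1: q = 0 ← first occurrence
After step 2: q = 0
After step 3: q = 0
After step 4: q = 0
After step 5: q = 0
After step 6: q = 5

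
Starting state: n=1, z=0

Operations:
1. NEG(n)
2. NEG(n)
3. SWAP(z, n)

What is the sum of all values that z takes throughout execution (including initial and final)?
1

Values of z at each step:
Initial: z = 0
After step 1: z = 0
After step 2: z = 0
After step 3: z = 1
Sum = 0 + 0 + 0 + 1 = 1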